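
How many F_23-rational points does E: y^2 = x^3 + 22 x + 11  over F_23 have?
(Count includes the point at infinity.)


For each x in F_23, count y with y^2 = x^3 + 22 x + 11 mod 23:
  x = 3: RHS = 12, y in [9, 14]  -> 2 point(s)
  x = 4: RHS = 2, y in [5, 18]  -> 2 point(s)
  x = 5: RHS = 16, y in [4, 19]  -> 2 point(s)
  x = 7: RHS = 2, y in [5, 18]  -> 2 point(s)
  x = 8: RHS = 9, y in [3, 20]  -> 2 point(s)
  x = 9: RHS = 18, y in [8, 15]  -> 2 point(s)
  x = 10: RHS = 12, y in [9, 14]  -> 2 point(s)
  x = 12: RHS = 2, y in [5, 18]  -> 2 point(s)
  x = 14: RHS = 4, y in [2, 21]  -> 2 point(s)
  x = 15: RHS = 13, y in [6, 17]  -> 2 point(s)
  x = 17: RHS = 8, y in [10, 13]  -> 2 point(s)
  x = 18: RHS = 6, y in [11, 12]  -> 2 point(s)
Affine points: 24. Add the point at infinity: total = 25.

#E(F_23) = 25


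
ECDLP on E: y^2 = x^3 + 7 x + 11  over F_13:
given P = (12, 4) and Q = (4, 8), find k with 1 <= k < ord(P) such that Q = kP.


Enumerate multiples of P until we hit Q = (4, 8):
  1P = (12, 4)
  2P = (6, 10)
  3P = (9, 6)
  4P = (4, 8)
Match found at i = 4.

k = 4


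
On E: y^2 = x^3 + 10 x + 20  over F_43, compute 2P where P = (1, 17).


Doubling: s = (3 x1^2 + a) / (2 y1)
s = (3*1^2 + 10) / (2*17) mod 43 = 32
x3 = s^2 - 2 x1 mod 43 = 32^2 - 2*1 = 33
y3 = s (x1 - x3) - y1 mod 43 = 32 * (1 - 33) - 17 = 34

2P = (33, 34)


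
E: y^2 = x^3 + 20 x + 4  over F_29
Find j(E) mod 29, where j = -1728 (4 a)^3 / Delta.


Delta = -16(4 a^3 + 27 b^2) mod 29 = 14
-1728 * (4 a)^3 = -1728 * (4*20)^3 mod 29 = 2
j = 2 * 14^(-1) mod 29 = 25

j = 25 (mod 29)


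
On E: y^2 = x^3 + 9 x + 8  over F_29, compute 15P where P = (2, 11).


k = 15 = 1111_2 (binary, LSB first: 1111)
Double-and-add from P = (2, 11):
  bit 0 = 1: acc = O + (2, 11) = (2, 11)
  bit 1 = 1: acc = (2, 11) + (5, 27) = (15, 26)
  bit 2 = 1: acc = (15, 26) + (25, 16) = (19, 7)
  bit 3 = 1: acc = (19, 7) + (21, 2) = (17, 17)

15P = (17, 17)


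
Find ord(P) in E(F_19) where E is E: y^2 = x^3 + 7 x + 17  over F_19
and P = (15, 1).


Compute successive multiples of P until we hit O:
  1P = (15, 1)
  2P = (9, 12)
  3P = (1, 5)
  4P = (12, 9)
  5P = (16, 8)
  6P = (18, 16)
  7P = (11, 0)
  8P = (18, 3)
  ... (continuing to 14P)
  14P = O

ord(P) = 14


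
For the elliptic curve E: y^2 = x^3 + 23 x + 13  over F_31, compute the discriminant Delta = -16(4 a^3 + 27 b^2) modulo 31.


4 a^3 + 27 b^2 = 4*23^3 + 27*13^2 = 48668 + 4563 = 53231
Delta = -16 * (53231) = -851696
Delta mod 31 = 29

Delta = 29 (mod 31)


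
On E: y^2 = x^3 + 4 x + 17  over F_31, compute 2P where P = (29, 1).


Doubling: s = (3 x1^2 + a) / (2 y1)
s = (3*29^2 + 4) / (2*1) mod 31 = 8
x3 = s^2 - 2 x1 mod 31 = 8^2 - 2*29 = 6
y3 = s (x1 - x3) - y1 mod 31 = 8 * (29 - 6) - 1 = 28

2P = (6, 28)


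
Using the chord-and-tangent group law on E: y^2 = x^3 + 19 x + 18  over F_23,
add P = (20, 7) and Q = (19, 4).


P != Q, so use the chord formula.
s = (y2 - y1) / (x2 - x1) = (20) / (22) mod 23 = 3
x3 = s^2 - x1 - x2 mod 23 = 3^2 - 20 - 19 = 16
y3 = s (x1 - x3) - y1 mod 23 = 3 * (20 - 16) - 7 = 5

P + Q = (16, 5)


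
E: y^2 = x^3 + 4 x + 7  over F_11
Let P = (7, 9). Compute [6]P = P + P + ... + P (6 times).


k = 6 = 110_2 (binary, LSB first: 011)
Double-and-add from P = (7, 9):
  bit 0 = 0: acc unchanged = O
  bit 1 = 1: acc = O + (1, 1) = (1, 1)
  bit 2 = 1: acc = (1, 1) + (2, 1) = (8, 10)

6P = (8, 10)


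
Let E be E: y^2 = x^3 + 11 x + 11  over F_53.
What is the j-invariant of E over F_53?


Delta = -16(4 a^3 + 27 b^2) mod 53 = 26
-1728 * (4 a)^3 = -1728 * (4*11)^3 mod 53 = 8
j = 8 * 26^(-1) mod 53 = 37

j = 37 (mod 53)


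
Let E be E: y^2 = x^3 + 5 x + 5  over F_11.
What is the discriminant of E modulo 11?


4 a^3 + 27 b^2 = 4*5^3 + 27*5^2 = 500 + 675 = 1175
Delta = -16 * (1175) = -18800
Delta mod 11 = 10

Delta = 10 (mod 11)


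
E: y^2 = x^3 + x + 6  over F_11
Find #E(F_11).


For each x in F_11, count y with y^2 = x^3 + 1 x + 6 mod 11:
  x = 2: RHS = 5, y in [4, 7]  -> 2 point(s)
  x = 3: RHS = 3, y in [5, 6]  -> 2 point(s)
  x = 5: RHS = 4, y in [2, 9]  -> 2 point(s)
  x = 7: RHS = 4, y in [2, 9]  -> 2 point(s)
  x = 8: RHS = 9, y in [3, 8]  -> 2 point(s)
  x = 10: RHS = 4, y in [2, 9]  -> 2 point(s)
Affine points: 12. Add the point at infinity: total = 13.

#E(F_11) = 13


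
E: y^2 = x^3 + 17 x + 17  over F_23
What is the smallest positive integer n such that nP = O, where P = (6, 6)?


Compute successive multiples of P until we hit O:
  1P = (6, 6)
  2P = (20, 13)
  3P = (3, 7)
  4P = (9, 18)
  5P = (1, 14)
  6P = (2, 6)
  7P = (15, 17)
  8P = (14, 20)
  ... (continuing to 18P)
  18P = O

ord(P) = 18


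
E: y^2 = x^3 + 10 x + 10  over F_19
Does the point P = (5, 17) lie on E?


Check whether y^2 = x^3 + 10 x + 10 (mod 19) for (x, y) = (5, 17).
LHS: y^2 = 17^2 mod 19 = 4
RHS: x^3 + 10 x + 10 = 5^3 + 10*5 + 10 mod 19 = 14
LHS != RHS

No, not on the curve


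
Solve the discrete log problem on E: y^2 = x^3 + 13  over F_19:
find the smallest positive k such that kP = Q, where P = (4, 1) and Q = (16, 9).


Enumerate multiples of P until we hit Q = (16, 9):
  1P = (4, 1)
  2P = (17, 10)
  3P = (5, 10)
  4P = (15, 14)
  5P = (16, 9)
Match found at i = 5.

k = 5


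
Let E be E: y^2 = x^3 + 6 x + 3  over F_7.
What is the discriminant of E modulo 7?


4 a^3 + 27 b^2 = 4*6^3 + 27*3^2 = 864 + 243 = 1107
Delta = -16 * (1107) = -17712
Delta mod 7 = 5

Delta = 5 (mod 7)


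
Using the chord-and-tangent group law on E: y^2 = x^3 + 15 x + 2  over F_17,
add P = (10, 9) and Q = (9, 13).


P != Q, so use the chord formula.
s = (y2 - y1) / (x2 - x1) = (4) / (16) mod 17 = 13
x3 = s^2 - x1 - x2 mod 17 = 13^2 - 10 - 9 = 14
y3 = s (x1 - x3) - y1 mod 17 = 13 * (10 - 14) - 9 = 7

P + Q = (14, 7)


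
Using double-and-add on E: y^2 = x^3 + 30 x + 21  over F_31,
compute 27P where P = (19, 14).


k = 27 = 11011_2 (binary, LSB first: 11011)
Double-and-add from P = (19, 14):
  bit 0 = 1: acc = O + (19, 14) = (19, 14)
  bit 1 = 1: acc = (19, 14) + (25, 11) = (26, 5)
  bit 2 = 0: acc unchanged = (26, 5)
  bit 3 = 1: acc = (26, 5) + (7, 4) = (12, 30)
  bit 4 = 1: acc = (12, 30) + (11, 16) = (18, 10)

27P = (18, 10)


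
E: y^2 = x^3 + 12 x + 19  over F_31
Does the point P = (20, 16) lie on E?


Check whether y^2 = x^3 + 12 x + 19 (mod 31) for (x, y) = (20, 16).
LHS: y^2 = 16^2 mod 31 = 8
RHS: x^3 + 12 x + 19 = 20^3 + 12*20 + 19 mod 31 = 13
LHS != RHS

No, not on the curve


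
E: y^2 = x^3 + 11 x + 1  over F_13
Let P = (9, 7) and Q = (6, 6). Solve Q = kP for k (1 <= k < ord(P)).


Enumerate multiples of P until we hit Q = (6, 6):
  1P = (9, 7)
  2P = (5, 8)
  3P = (8, 9)
  4P = (0, 1)
  5P = (3, 10)
  6P = (11, 7)
  7P = (6, 6)
Match found at i = 7.

k = 7


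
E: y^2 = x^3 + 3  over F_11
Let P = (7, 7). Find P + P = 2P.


Doubling: s = (3 x1^2 + a) / (2 y1)
s = (3*7^2 + 0) / (2*7) mod 11 = 5
x3 = s^2 - 2 x1 mod 11 = 5^2 - 2*7 = 0
y3 = s (x1 - x3) - y1 mod 11 = 5 * (7 - 0) - 7 = 6

2P = (0, 6)


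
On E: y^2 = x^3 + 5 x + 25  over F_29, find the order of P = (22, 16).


Compute successive multiples of P until we hit O:
  1P = (22, 16)
  2P = (13, 5)
  3P = (27, 23)
  4P = (4, 15)
  5P = (9, 25)
  6P = (5, 28)
  7P = (3, 3)
  8P = (17, 21)
  ... (continuing to 31P)
  31P = O

ord(P) = 31


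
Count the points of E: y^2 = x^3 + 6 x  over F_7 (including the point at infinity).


For each x in F_7, count y with y^2 = x^3 + 6 x + 0 mod 7:
  x = 0: RHS = 0, y in [0]  -> 1 point(s)
  x = 1: RHS = 0, y in [0]  -> 1 point(s)
  x = 4: RHS = 4, y in [2, 5]  -> 2 point(s)
  x = 5: RHS = 1, y in [1, 6]  -> 2 point(s)
  x = 6: RHS = 0, y in [0]  -> 1 point(s)
Affine points: 7. Add the point at infinity: total = 8.

#E(F_7) = 8


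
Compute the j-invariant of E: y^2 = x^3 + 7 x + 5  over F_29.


Delta = -16(4 a^3 + 27 b^2) mod 29 = 18
-1728 * (4 a)^3 = -1728 * (4*7)^3 mod 29 = 17
j = 17 * 18^(-1) mod 29 = 9

j = 9 (mod 29)


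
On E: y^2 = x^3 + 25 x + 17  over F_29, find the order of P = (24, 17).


Compute successive multiples of P until we hit O:
  1P = (24, 17)
  2P = (4, 6)
  3P = (5, 21)
  4P = (28, 22)
  5P = (13, 4)
  6P = (20, 22)
  7P = (21, 1)
  8P = (6, 21)
  ... (continuing to 29P)
  29P = O

ord(P) = 29


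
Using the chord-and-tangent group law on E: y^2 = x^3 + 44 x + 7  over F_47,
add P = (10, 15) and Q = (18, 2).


P != Q, so use the chord formula.
s = (y2 - y1) / (x2 - x1) = (34) / (8) mod 47 = 16
x3 = s^2 - x1 - x2 mod 47 = 16^2 - 10 - 18 = 40
y3 = s (x1 - x3) - y1 mod 47 = 16 * (10 - 40) - 15 = 22

P + Q = (40, 22)


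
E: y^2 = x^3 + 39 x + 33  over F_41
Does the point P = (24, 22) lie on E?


Check whether y^2 = x^3 + 39 x + 33 (mod 41) for (x, y) = (24, 22).
LHS: y^2 = 22^2 mod 41 = 33
RHS: x^3 + 39 x + 33 = 24^3 + 39*24 + 33 mod 41 = 33
LHS = RHS

Yes, on the curve


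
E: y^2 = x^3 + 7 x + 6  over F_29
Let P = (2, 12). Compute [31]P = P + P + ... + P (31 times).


k = 31 = 11111_2 (binary, LSB first: 11111)
Double-and-add from P = (2, 12):
  bit 0 = 1: acc = O + (2, 12) = (2, 12)
  bit 1 = 1: acc = (2, 12) + (0, 21) = (11, 14)
  bit 2 = 1: acc = (11, 14) + (25, 28) = (23, 3)
  bit 3 = 1: acc = (23, 3) + (3, 5) = (12, 22)
  bit 4 = 1: acc = (12, 22) + (16, 3) = (0, 8)

31P = (0, 8)


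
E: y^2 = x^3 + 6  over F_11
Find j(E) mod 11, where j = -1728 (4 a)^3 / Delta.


Delta = -16(4 a^3 + 27 b^2) mod 11 = 2
-1728 * (4 a)^3 = -1728 * (4*0)^3 mod 11 = 0
j = 0 * 2^(-1) mod 11 = 0

j = 0 (mod 11)


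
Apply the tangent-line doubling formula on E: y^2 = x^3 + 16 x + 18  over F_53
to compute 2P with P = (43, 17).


Doubling: s = (3 x1^2 + a) / (2 y1)
s = (3*43^2 + 16) / (2*17) mod 53 = 28
x3 = s^2 - 2 x1 mod 53 = 28^2 - 2*43 = 9
y3 = s (x1 - x3) - y1 mod 53 = 28 * (43 - 9) - 17 = 34

2P = (9, 34)


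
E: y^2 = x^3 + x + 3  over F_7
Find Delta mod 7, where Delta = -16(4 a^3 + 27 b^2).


4 a^3 + 27 b^2 = 4*1^3 + 27*3^2 = 4 + 243 = 247
Delta = -16 * (247) = -3952
Delta mod 7 = 3

Delta = 3 (mod 7)


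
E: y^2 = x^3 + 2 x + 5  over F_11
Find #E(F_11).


For each x in F_11, count y with y^2 = x^3 + 2 x + 5 mod 11:
  x = 0: RHS = 5, y in [4, 7]  -> 2 point(s)
  x = 3: RHS = 5, y in [4, 7]  -> 2 point(s)
  x = 4: RHS = 0, y in [0]  -> 1 point(s)
  x = 8: RHS = 5, y in [4, 7]  -> 2 point(s)
  x = 9: RHS = 4, y in [2, 9]  -> 2 point(s)
Affine points: 9. Add the point at infinity: total = 10.

#E(F_11) = 10


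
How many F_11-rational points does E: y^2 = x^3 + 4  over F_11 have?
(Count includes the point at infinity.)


For each x in F_11, count y with y^2 = x^3 + 0 x + 4 mod 11:
  x = 0: RHS = 4, y in [2, 9]  -> 2 point(s)
  x = 1: RHS = 5, y in [4, 7]  -> 2 point(s)
  x = 2: RHS = 1, y in [1, 10]  -> 2 point(s)
  x = 3: RHS = 9, y in [3, 8]  -> 2 point(s)
  x = 6: RHS = 0, y in [0]  -> 1 point(s)
  x = 10: RHS = 3, y in [5, 6]  -> 2 point(s)
Affine points: 11. Add the point at infinity: total = 12.

#E(F_11) = 12


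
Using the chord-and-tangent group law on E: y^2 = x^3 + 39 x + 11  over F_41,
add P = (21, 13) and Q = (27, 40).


P != Q, so use the chord formula.
s = (y2 - y1) / (x2 - x1) = (27) / (6) mod 41 = 25
x3 = s^2 - x1 - x2 mod 41 = 25^2 - 21 - 27 = 3
y3 = s (x1 - x3) - y1 mod 41 = 25 * (21 - 3) - 13 = 27

P + Q = (3, 27)


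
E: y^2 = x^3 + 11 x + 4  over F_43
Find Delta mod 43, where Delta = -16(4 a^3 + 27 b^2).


4 a^3 + 27 b^2 = 4*11^3 + 27*4^2 = 5324 + 432 = 5756
Delta = -16 * (5756) = -92096
Delta mod 43 = 10

Delta = 10 (mod 43)


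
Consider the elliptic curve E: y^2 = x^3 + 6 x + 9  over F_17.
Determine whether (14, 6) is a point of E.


Check whether y^2 = x^3 + 6 x + 9 (mod 17) for (x, y) = (14, 6).
LHS: y^2 = 6^2 mod 17 = 2
RHS: x^3 + 6 x + 9 = 14^3 + 6*14 + 9 mod 17 = 15
LHS != RHS

No, not on the curve


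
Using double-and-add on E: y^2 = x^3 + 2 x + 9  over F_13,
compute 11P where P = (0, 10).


k = 11 = 1011_2 (binary, LSB first: 1101)
Double-and-add from P = (0, 10):
  bit 0 = 1: acc = O + (0, 10) = (0, 10)
  bit 1 = 1: acc = (0, 10) + (3, 4) = (1, 5)
  bit 2 = 0: acc unchanged = (1, 5)
  bit 3 = 1: acc = (1, 5) + (5, 1) = (8, 2)

11P = (8, 2)


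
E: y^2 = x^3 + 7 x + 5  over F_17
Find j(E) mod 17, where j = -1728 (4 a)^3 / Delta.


Delta = -16(4 a^3 + 27 b^2) mod 17 = 7
-1728 * (4 a)^3 = -1728 * (4*7)^3 mod 17 = 13
j = 13 * 7^(-1) mod 17 = 14

j = 14 (mod 17)


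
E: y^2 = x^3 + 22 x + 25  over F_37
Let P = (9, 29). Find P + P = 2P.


Doubling: s = (3 x1^2 + a) / (2 y1)
s = (3*9^2 + 22) / (2*29) mod 37 = 32
x3 = s^2 - 2 x1 mod 37 = 32^2 - 2*9 = 7
y3 = s (x1 - x3) - y1 mod 37 = 32 * (9 - 7) - 29 = 35

2P = (7, 35)


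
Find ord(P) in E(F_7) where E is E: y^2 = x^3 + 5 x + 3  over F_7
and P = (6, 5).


Compute successive multiples of P until we hit O:
  1P = (6, 5)
  2P = (6, 2)
  3P = O

ord(P) = 3


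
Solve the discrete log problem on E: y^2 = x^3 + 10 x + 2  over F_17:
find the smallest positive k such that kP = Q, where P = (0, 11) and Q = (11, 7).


Enumerate multiples of P until we hit Q = (11, 7):
  1P = (0, 11)
  2P = (4, 15)
  3P = (14, 9)
  4P = (11, 10)
  5P = (15, 12)
  6P = (15, 5)
  7P = (11, 7)
Match found at i = 7.

k = 7


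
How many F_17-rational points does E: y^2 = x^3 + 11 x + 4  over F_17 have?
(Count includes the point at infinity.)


For each x in F_17, count y with y^2 = x^3 + 11 x + 4 mod 17:
  x = 0: RHS = 4, y in [2, 15]  -> 2 point(s)
  x = 1: RHS = 16, y in [4, 13]  -> 2 point(s)
  x = 2: RHS = 0, y in [0]  -> 1 point(s)
  x = 3: RHS = 13, y in [8, 9]  -> 2 point(s)
  x = 7: RHS = 16, y in [4, 13]  -> 2 point(s)
  x = 8: RHS = 9, y in [3, 14]  -> 2 point(s)
  x = 9: RHS = 16, y in [4, 13]  -> 2 point(s)
  x = 10: RHS = 9, y in [3, 14]  -> 2 point(s)
  x = 13: RHS = 15, y in [7, 10]  -> 2 point(s)
  x = 15: RHS = 8, y in [5, 12]  -> 2 point(s)
  x = 16: RHS = 9, y in [3, 14]  -> 2 point(s)
Affine points: 21. Add the point at infinity: total = 22.

#E(F_17) = 22


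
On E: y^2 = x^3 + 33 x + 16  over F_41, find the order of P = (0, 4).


Compute successive multiples of P until we hit O:
  1P = (0, 4)
  2P = (1, 38)
  3P = (7, 4)
  4P = (34, 37)
  5P = (15, 14)
  6P = (31, 30)
  7P = (2, 34)
  8P = (18, 13)
  ... (continuing to 42P)
  42P = O

ord(P) = 42


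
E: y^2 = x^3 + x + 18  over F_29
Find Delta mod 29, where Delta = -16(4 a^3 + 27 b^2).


4 a^3 + 27 b^2 = 4*1^3 + 27*18^2 = 4 + 8748 = 8752
Delta = -16 * (8752) = -140032
Delta mod 29 = 9

Delta = 9 (mod 29)


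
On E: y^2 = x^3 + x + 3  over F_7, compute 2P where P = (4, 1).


Doubling: s = (3 x1^2 + a) / (2 y1)
s = (3*4^2 + 1) / (2*1) mod 7 = 0
x3 = s^2 - 2 x1 mod 7 = 0^2 - 2*4 = 6
y3 = s (x1 - x3) - y1 mod 7 = 0 * (4 - 6) - 1 = 6

2P = (6, 6)


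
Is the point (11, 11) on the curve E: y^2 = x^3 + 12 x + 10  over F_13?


Check whether y^2 = x^3 + 12 x + 10 (mod 13) for (x, y) = (11, 11).
LHS: y^2 = 11^2 mod 13 = 4
RHS: x^3 + 12 x + 10 = 11^3 + 12*11 + 10 mod 13 = 4
LHS = RHS

Yes, on the curve


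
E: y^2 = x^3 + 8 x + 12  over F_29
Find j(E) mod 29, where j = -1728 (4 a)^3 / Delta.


Delta = -16(4 a^3 + 27 b^2) mod 29 = 28
-1728 * (4 a)^3 = -1728 * (4*8)^3 mod 29 = 5
j = 5 * 28^(-1) mod 29 = 24

j = 24 (mod 29)


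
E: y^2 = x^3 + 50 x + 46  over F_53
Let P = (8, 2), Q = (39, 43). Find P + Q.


P != Q, so use the chord formula.
s = (y2 - y1) / (x2 - x1) = (41) / (31) mod 53 = 15
x3 = s^2 - x1 - x2 mod 53 = 15^2 - 8 - 39 = 19
y3 = s (x1 - x3) - y1 mod 53 = 15 * (8 - 19) - 2 = 45

P + Q = (19, 45)


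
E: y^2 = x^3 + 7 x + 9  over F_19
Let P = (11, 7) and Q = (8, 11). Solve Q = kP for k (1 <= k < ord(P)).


Enumerate multiples of P until we hit Q = (8, 11):
  1P = (11, 7)
  2P = (1, 13)
  3P = (18, 1)
  4P = (14, 1)
  5P = (17, 5)
  6P = (8, 11)
Match found at i = 6.

k = 6


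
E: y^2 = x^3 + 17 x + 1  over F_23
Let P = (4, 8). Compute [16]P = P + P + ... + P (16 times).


k = 16 = 10000_2 (binary, LSB first: 00001)
Double-and-add from P = (4, 8):
  bit 0 = 0: acc unchanged = O
  bit 1 = 0: acc unchanged = O
  bit 2 = 0: acc unchanged = O
  bit 3 = 0: acc unchanged = O
  bit 4 = 1: acc = O + (9, 20) = (9, 20)

16P = (9, 20)


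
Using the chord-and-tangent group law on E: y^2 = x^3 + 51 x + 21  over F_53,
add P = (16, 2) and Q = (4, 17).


P != Q, so use the chord formula.
s = (y2 - y1) / (x2 - x1) = (15) / (41) mod 53 = 12
x3 = s^2 - x1 - x2 mod 53 = 12^2 - 16 - 4 = 18
y3 = s (x1 - x3) - y1 mod 53 = 12 * (16 - 18) - 2 = 27

P + Q = (18, 27)


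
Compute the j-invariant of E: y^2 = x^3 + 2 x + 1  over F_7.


Delta = -16(4 a^3 + 27 b^2) mod 7 = 1
-1728 * (4 a)^3 = -1728 * (4*2)^3 mod 7 = 1
j = 1 * 1^(-1) mod 7 = 1

j = 1 (mod 7)


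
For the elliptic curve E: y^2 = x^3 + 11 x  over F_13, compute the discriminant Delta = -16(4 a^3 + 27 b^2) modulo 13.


4 a^3 + 27 b^2 = 4*11^3 + 27*0^2 = 5324 + 0 = 5324
Delta = -16 * (5324) = -85184
Delta mod 13 = 5

Delta = 5 (mod 13)


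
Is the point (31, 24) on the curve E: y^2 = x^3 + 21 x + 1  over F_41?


Check whether y^2 = x^3 + 21 x + 1 (mod 41) for (x, y) = (31, 24).
LHS: y^2 = 24^2 mod 41 = 2
RHS: x^3 + 21 x + 1 = 31^3 + 21*31 + 1 mod 41 = 21
LHS != RHS

No, not on the curve


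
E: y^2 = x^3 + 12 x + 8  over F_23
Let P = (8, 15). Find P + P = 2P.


Doubling: s = (3 x1^2 + a) / (2 y1)
s = (3*8^2 + 12) / (2*15) mod 23 = 16
x3 = s^2 - 2 x1 mod 23 = 16^2 - 2*8 = 10
y3 = s (x1 - x3) - y1 mod 23 = 16 * (8 - 10) - 15 = 22

2P = (10, 22)


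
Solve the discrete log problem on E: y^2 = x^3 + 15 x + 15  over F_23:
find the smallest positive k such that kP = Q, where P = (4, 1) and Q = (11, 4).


Enumerate multiples of P until we hit Q = (11, 4):
  1P = (4, 1)
  2P = (1, 13)
  3P = (11, 4)
Match found at i = 3.

k = 3


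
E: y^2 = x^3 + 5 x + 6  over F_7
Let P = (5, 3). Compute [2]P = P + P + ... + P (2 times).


k = 2 = 10_2 (binary, LSB first: 01)
Double-and-add from P = (5, 3):
  bit 0 = 0: acc unchanged = O
  bit 1 = 1: acc = O + (6, 0) = (6, 0)

2P = (6, 0)


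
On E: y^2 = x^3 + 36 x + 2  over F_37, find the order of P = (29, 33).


Compute successive multiples of P until we hit O:
  1P = (29, 33)
  2P = (5, 23)
  3P = (6, 29)
  4P = (27, 14)
  5P = (25, 5)
  6P = (32, 20)
  7P = (3, 27)
  8P = (16, 7)
  ... (continuing to 47P)
  47P = O

ord(P) = 47


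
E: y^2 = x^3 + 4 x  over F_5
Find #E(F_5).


For each x in F_5, count y with y^2 = x^3 + 4 x + 0 mod 5:
  x = 0: RHS = 0, y in [0]  -> 1 point(s)
  x = 1: RHS = 0, y in [0]  -> 1 point(s)
  x = 2: RHS = 1, y in [1, 4]  -> 2 point(s)
  x = 3: RHS = 4, y in [2, 3]  -> 2 point(s)
  x = 4: RHS = 0, y in [0]  -> 1 point(s)
Affine points: 7. Add the point at infinity: total = 8.

#E(F_5) = 8


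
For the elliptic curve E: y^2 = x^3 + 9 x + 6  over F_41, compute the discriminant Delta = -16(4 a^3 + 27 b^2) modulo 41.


4 a^3 + 27 b^2 = 4*9^3 + 27*6^2 = 2916 + 972 = 3888
Delta = -16 * (3888) = -62208
Delta mod 41 = 30

Delta = 30 (mod 41)


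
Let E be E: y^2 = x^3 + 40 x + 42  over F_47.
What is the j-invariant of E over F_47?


Delta = -16(4 a^3 + 27 b^2) mod 47 = 13
-1728 * (4 a)^3 = -1728 * (4*40)^3 mod 47 = 14
j = 14 * 13^(-1) mod 47 = 30

j = 30 (mod 47)


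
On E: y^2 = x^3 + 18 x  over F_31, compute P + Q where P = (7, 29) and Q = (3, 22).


P != Q, so use the chord formula.
s = (y2 - y1) / (x2 - x1) = (24) / (27) mod 31 = 25
x3 = s^2 - x1 - x2 mod 31 = 25^2 - 7 - 3 = 26
y3 = s (x1 - x3) - y1 mod 31 = 25 * (7 - 26) - 29 = 23

P + Q = (26, 23)


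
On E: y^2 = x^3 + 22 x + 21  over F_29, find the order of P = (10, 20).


Compute successive multiples of P until we hit O:
  1P = (10, 20)
  2P = (5, 13)
  3P = (9, 22)
  4P = (14, 17)
  5P = (11, 17)
  6P = (17, 1)
  7P = (7, 5)
  8P = (8, 19)
  ... (continuing to 22P)
  22P = O

ord(P) = 22


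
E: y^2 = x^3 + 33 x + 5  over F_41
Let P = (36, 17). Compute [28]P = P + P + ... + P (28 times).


k = 28 = 11100_2 (binary, LSB first: 00111)
Double-and-add from P = (36, 17):
  bit 0 = 0: acc unchanged = O
  bit 1 = 0: acc unchanged = O
  bit 2 = 1: acc = O + (8, 17) = (8, 17)
  bit 3 = 1: acc = (8, 17) + (34, 28) = (3, 34)
  bit 4 = 1: acc = (3, 34) + (35, 1) = (21, 23)

28P = (21, 23)


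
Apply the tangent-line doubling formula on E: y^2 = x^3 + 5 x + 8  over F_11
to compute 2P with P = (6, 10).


Doubling: s = (3 x1^2 + a) / (2 y1)
s = (3*6^2 + 5) / (2*10) mod 11 = 4
x3 = s^2 - 2 x1 mod 11 = 4^2 - 2*6 = 4
y3 = s (x1 - x3) - y1 mod 11 = 4 * (6 - 4) - 10 = 9

2P = (4, 9)


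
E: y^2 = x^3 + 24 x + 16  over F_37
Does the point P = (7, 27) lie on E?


Check whether y^2 = x^3 + 24 x + 16 (mod 37) for (x, y) = (7, 27).
LHS: y^2 = 27^2 mod 37 = 26
RHS: x^3 + 24 x + 16 = 7^3 + 24*7 + 16 mod 37 = 9
LHS != RHS

No, not on the curve


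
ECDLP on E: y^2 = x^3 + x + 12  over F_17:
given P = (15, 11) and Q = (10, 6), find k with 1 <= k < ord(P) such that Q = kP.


Enumerate multiples of P until we hit Q = (10, 6):
  1P = (15, 11)
  2P = (6, 9)
  3P = (12, 1)
  4P = (3, 12)
  5P = (14, 13)
  6P = (9, 11)
  7P = (10, 6)
Match found at i = 7.

k = 7


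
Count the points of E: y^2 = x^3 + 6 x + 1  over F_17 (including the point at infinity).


For each x in F_17, count y with y^2 = x^3 + 6 x + 1 mod 17:
  x = 0: RHS = 1, y in [1, 16]  -> 2 point(s)
  x = 1: RHS = 8, y in [5, 12]  -> 2 point(s)
  x = 2: RHS = 4, y in [2, 15]  -> 2 point(s)
  x = 4: RHS = 4, y in [2, 15]  -> 2 point(s)
  x = 6: RHS = 15, y in [7, 10]  -> 2 point(s)
  x = 8: RHS = 0, y in [0]  -> 1 point(s)
  x = 9: RHS = 2, y in [6, 11]  -> 2 point(s)
  x = 11: RHS = 4, y in [2, 15]  -> 2 point(s)
  x = 12: RHS = 16, y in [4, 13]  -> 2 point(s)
  x = 13: RHS = 15, y in [7, 10]  -> 2 point(s)
  x = 15: RHS = 15, y in [7, 10]  -> 2 point(s)
Affine points: 21. Add the point at infinity: total = 22.

#E(F_17) = 22


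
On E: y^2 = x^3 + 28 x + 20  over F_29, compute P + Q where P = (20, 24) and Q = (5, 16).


P != Q, so use the chord formula.
s = (y2 - y1) / (x2 - x1) = (21) / (14) mod 29 = 16
x3 = s^2 - x1 - x2 mod 29 = 16^2 - 20 - 5 = 28
y3 = s (x1 - x3) - y1 mod 29 = 16 * (20 - 28) - 24 = 22

P + Q = (28, 22)


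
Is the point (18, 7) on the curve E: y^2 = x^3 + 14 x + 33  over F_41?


Check whether y^2 = x^3 + 14 x + 33 (mod 41) for (x, y) = (18, 7).
LHS: y^2 = 7^2 mod 41 = 8
RHS: x^3 + 14 x + 33 = 18^3 + 14*18 + 33 mod 41 = 8
LHS = RHS

Yes, on the curve


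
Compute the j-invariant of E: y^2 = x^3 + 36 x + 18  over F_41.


Delta = -16(4 a^3 + 27 b^2) mod 41 = 11
-1728 * (4 a)^3 = -1728 * (4*36)^3 mod 41 = 30
j = 30 * 11^(-1) mod 41 = 40

j = 40 (mod 41)


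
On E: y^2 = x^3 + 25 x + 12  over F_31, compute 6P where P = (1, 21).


k = 6 = 110_2 (binary, LSB first: 011)
Double-and-add from P = (1, 21):
  bit 0 = 0: acc unchanged = O
  bit 1 = 1: acc = O + (26, 14) = (26, 14)
  bit 2 = 1: acc = (26, 14) + (12, 5) = (29, 4)

6P = (29, 4)


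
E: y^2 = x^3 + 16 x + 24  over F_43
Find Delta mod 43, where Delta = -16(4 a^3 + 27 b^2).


4 a^3 + 27 b^2 = 4*16^3 + 27*24^2 = 16384 + 15552 = 31936
Delta = -16 * (31936) = -510976
Delta mod 43 = 36

Delta = 36 (mod 43)


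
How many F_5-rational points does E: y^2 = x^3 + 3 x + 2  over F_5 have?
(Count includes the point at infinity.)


For each x in F_5, count y with y^2 = x^3 + 3 x + 2 mod 5:
  x = 1: RHS = 1, y in [1, 4]  -> 2 point(s)
  x = 2: RHS = 1, y in [1, 4]  -> 2 point(s)
Affine points: 4. Add the point at infinity: total = 5.

#E(F_5) = 5


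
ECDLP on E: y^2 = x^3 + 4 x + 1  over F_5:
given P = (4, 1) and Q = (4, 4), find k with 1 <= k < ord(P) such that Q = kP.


Enumerate multiples of P until we hit Q = (4, 4):
  1P = (4, 1)
  2P = (3, 0)
  3P = (4, 4)
Match found at i = 3.

k = 3


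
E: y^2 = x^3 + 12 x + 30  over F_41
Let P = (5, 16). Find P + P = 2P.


Doubling: s = (3 x1^2 + a) / (2 y1)
s = (3*5^2 + 12) / (2*16) mod 41 = 4
x3 = s^2 - 2 x1 mod 41 = 4^2 - 2*5 = 6
y3 = s (x1 - x3) - y1 mod 41 = 4 * (5 - 6) - 16 = 21

2P = (6, 21)


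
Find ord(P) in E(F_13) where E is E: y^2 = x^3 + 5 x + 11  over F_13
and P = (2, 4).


Compute successive multiples of P until we hit O:
  1P = (2, 4)
  2P = (6, 7)
  3P = (8, 11)
  4P = (4, 11)
  5P = (3, 12)
  6P = (7, 8)
  7P = (1, 2)
  8P = (1, 11)
  ... (continuing to 15P)
  15P = O

ord(P) = 15


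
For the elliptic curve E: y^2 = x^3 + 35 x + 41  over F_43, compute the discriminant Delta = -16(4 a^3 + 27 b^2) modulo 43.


4 a^3 + 27 b^2 = 4*35^3 + 27*41^2 = 171500 + 45387 = 216887
Delta = -16 * (216887) = -3470192
Delta mod 43 = 37

Delta = 37 (mod 43)


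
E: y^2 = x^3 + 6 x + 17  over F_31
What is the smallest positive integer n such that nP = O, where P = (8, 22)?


Compute successive multiples of P until we hit O:
  1P = (8, 22)
  2P = (12, 22)
  3P = (11, 9)
  4P = (17, 17)
  5P = (22, 3)
  6P = (3, 0)
  7P = (22, 28)
  8P = (17, 14)
  ... (continuing to 12P)
  12P = O

ord(P) = 12


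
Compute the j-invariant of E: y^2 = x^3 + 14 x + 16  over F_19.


Delta = -16(4 a^3 + 27 b^2) mod 19 = 8
-1728 * (4 a)^3 = -1728 * (4*14)^3 mod 19 = 18
j = 18 * 8^(-1) mod 19 = 7

j = 7 (mod 19)


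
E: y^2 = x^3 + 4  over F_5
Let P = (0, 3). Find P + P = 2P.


Doubling: s = (3 x1^2 + a) / (2 y1)
s = (3*0^2 + 0) / (2*3) mod 5 = 0
x3 = s^2 - 2 x1 mod 5 = 0^2 - 2*0 = 0
y3 = s (x1 - x3) - y1 mod 5 = 0 * (0 - 0) - 3 = 2

2P = (0, 2)


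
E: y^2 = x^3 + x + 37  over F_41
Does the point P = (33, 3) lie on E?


Check whether y^2 = x^3 + 1 x + 37 (mod 41) for (x, y) = (33, 3).
LHS: y^2 = 3^2 mod 41 = 9
RHS: x^3 + 1 x + 37 = 33^3 + 1*33 + 37 mod 41 = 9
LHS = RHS

Yes, on the curve


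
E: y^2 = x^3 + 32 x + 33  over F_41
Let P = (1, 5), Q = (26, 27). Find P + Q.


P != Q, so use the chord formula.
s = (y2 - y1) / (x2 - x1) = (22) / (25) mod 41 = 14
x3 = s^2 - x1 - x2 mod 41 = 14^2 - 1 - 26 = 5
y3 = s (x1 - x3) - y1 mod 41 = 14 * (1 - 5) - 5 = 21

P + Q = (5, 21)


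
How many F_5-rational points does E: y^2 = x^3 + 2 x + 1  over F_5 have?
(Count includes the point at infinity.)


For each x in F_5, count y with y^2 = x^3 + 2 x + 1 mod 5:
  x = 0: RHS = 1, y in [1, 4]  -> 2 point(s)
  x = 1: RHS = 4, y in [2, 3]  -> 2 point(s)
  x = 3: RHS = 4, y in [2, 3]  -> 2 point(s)
Affine points: 6. Add the point at infinity: total = 7.

#E(F_5) = 7


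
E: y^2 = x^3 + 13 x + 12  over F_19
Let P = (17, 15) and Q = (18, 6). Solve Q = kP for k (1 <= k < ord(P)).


Enumerate multiples of P until we hit Q = (18, 6):
  1P = (17, 15)
  2P = (1, 11)
  3P = (7, 16)
  4P = (18, 6)
Match found at i = 4.

k = 4


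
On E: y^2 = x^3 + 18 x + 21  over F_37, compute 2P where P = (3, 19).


k = 2 = 10_2 (binary, LSB first: 01)
Double-and-add from P = (3, 19):
  bit 0 = 0: acc unchanged = O
  bit 1 = 1: acc = O + (21, 22) = (21, 22)

2P = (21, 22)


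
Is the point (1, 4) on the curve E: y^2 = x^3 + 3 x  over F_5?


Check whether y^2 = x^3 + 3 x + 0 (mod 5) for (x, y) = (1, 4).
LHS: y^2 = 4^2 mod 5 = 1
RHS: x^3 + 3 x + 0 = 1^3 + 3*1 + 0 mod 5 = 4
LHS != RHS

No, not on the curve


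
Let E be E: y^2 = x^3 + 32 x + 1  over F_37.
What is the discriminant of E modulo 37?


4 a^3 + 27 b^2 = 4*32^3 + 27*1^2 = 131072 + 27 = 131099
Delta = -16 * (131099) = -2097584
Delta mod 37 = 20

Delta = 20 (mod 37)


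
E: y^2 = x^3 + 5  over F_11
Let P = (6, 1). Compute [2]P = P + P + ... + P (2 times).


k = 2 = 10_2 (binary, LSB first: 01)
Double-and-add from P = (6, 1):
  bit 0 = 0: acc unchanged = O
  bit 1 = 1: acc = O + (0, 4) = (0, 4)

2P = (0, 4)


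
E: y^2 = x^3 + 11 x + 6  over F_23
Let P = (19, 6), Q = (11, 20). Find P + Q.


P != Q, so use the chord formula.
s = (y2 - y1) / (x2 - x1) = (14) / (15) mod 23 = 4
x3 = s^2 - x1 - x2 mod 23 = 4^2 - 19 - 11 = 9
y3 = s (x1 - x3) - y1 mod 23 = 4 * (19 - 9) - 6 = 11

P + Q = (9, 11)


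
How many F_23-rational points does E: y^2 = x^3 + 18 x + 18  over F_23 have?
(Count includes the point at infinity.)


For each x in F_23, count y with y^2 = x^3 + 18 x + 18 mod 23:
  x = 0: RHS = 18, y in [8, 15]  -> 2 point(s)
  x = 2: RHS = 16, y in [4, 19]  -> 2 point(s)
  x = 4: RHS = 16, y in [4, 19]  -> 2 point(s)
  x = 5: RHS = 3, y in [7, 16]  -> 2 point(s)
  x = 7: RHS = 4, y in [2, 21]  -> 2 point(s)
  x = 9: RHS = 12, y in [9, 14]  -> 2 point(s)
  x = 10: RHS = 2, y in [5, 18]  -> 2 point(s)
  x = 11: RHS = 6, y in [11, 12]  -> 2 point(s)
  x = 14: RHS = 1, y in [1, 22]  -> 2 point(s)
  x = 15: RHS = 6, y in [11, 12]  -> 2 point(s)
  x = 16: RHS = 9, y in [3, 20]  -> 2 point(s)
  x = 17: RHS = 16, y in [4, 19]  -> 2 point(s)
  x = 20: RHS = 6, y in [11, 12]  -> 2 point(s)
Affine points: 26. Add the point at infinity: total = 27.

#E(F_23) = 27


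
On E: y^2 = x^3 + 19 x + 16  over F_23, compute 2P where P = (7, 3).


Doubling: s = (3 x1^2 + a) / (2 y1)
s = (3*7^2 + 19) / (2*3) mod 23 = 20
x3 = s^2 - 2 x1 mod 23 = 20^2 - 2*7 = 18
y3 = s (x1 - x3) - y1 mod 23 = 20 * (7 - 18) - 3 = 7

2P = (18, 7)


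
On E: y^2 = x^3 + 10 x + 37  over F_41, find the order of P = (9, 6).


Compute successive multiples of P until we hit O:
  1P = (9, 6)
  2P = (39, 38)
  3P = (14, 16)
  4P = (22, 9)
  5P = (20, 23)
  6P = (11, 17)
  7P = (0, 23)
  8P = (30, 20)
  ... (continuing to 35P)
  35P = O

ord(P) = 35


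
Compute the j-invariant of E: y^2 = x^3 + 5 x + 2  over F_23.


Delta = -16(4 a^3 + 27 b^2) mod 23 = 1
-1728 * (4 a)^3 = -1728 * (4*5)^3 mod 23 = 12
j = 12 * 1^(-1) mod 23 = 12

j = 12 (mod 23)


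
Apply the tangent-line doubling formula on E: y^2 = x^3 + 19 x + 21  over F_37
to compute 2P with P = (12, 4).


Doubling: s = (3 x1^2 + a) / (2 y1)
s = (3*12^2 + 19) / (2*4) mod 37 = 24
x3 = s^2 - 2 x1 mod 37 = 24^2 - 2*12 = 34
y3 = s (x1 - x3) - y1 mod 37 = 24 * (12 - 34) - 4 = 23

2P = (34, 23)


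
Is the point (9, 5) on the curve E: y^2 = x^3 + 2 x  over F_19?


Check whether y^2 = x^3 + 2 x + 0 (mod 19) for (x, y) = (9, 5).
LHS: y^2 = 5^2 mod 19 = 6
RHS: x^3 + 2 x + 0 = 9^3 + 2*9 + 0 mod 19 = 6
LHS = RHS

Yes, on the curve


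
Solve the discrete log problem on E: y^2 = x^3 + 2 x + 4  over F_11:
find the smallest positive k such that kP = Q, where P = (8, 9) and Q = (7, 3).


Enumerate multiples of P until we hit Q = (7, 3):
  1P = (8, 9)
  2P = (7, 3)
Match found at i = 2.

k = 2


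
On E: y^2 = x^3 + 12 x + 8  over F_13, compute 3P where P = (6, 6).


k = 3 = 11_2 (binary, LSB first: 11)
Double-and-add from P = (6, 6):
  bit 0 = 1: acc = O + (6, 6) = (6, 6)
  bit 1 = 1: acc = (6, 6) + (10, 6) = (10, 7)

3P = (10, 7)


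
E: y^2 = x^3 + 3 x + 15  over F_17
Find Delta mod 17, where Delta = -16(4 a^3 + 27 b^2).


4 a^3 + 27 b^2 = 4*3^3 + 27*15^2 = 108 + 6075 = 6183
Delta = -16 * (6183) = -98928
Delta mod 17 = 12

Delta = 12 (mod 17)


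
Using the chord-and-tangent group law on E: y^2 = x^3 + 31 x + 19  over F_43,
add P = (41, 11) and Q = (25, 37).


P != Q, so use the chord formula.
s = (y2 - y1) / (x2 - x1) = (26) / (27) mod 43 = 36
x3 = s^2 - x1 - x2 mod 43 = 36^2 - 41 - 25 = 26
y3 = s (x1 - x3) - y1 mod 43 = 36 * (41 - 26) - 11 = 13

P + Q = (26, 13)


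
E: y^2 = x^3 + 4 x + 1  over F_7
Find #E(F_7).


For each x in F_7, count y with y^2 = x^3 + 4 x + 1 mod 7:
  x = 0: RHS = 1, y in [1, 6]  -> 2 point(s)
  x = 4: RHS = 4, y in [2, 5]  -> 2 point(s)
Affine points: 4. Add the point at infinity: total = 5.

#E(F_7) = 5


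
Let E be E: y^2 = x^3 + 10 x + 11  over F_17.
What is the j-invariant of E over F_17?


Delta = -16(4 a^3 + 27 b^2) mod 17 = 8
-1728 * (4 a)^3 = -1728 * (4*10)^3 mod 17 = 4
j = 4 * 8^(-1) mod 17 = 9

j = 9 (mod 17)


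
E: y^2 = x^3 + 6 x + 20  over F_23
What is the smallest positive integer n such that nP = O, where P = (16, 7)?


Compute successive multiples of P until we hit O:
  1P = (16, 7)
  2P = (4, 19)
  3P = (4, 4)
  4P = (16, 16)
  5P = O

ord(P) = 5


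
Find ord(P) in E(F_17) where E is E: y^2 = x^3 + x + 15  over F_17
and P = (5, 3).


Compute successive multiples of P until we hit O:
  1P = (5, 3)
  2P = (5, 14)
  3P = O

ord(P) = 3


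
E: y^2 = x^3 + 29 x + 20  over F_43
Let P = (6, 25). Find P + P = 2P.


Doubling: s = (3 x1^2 + a) / (2 y1)
s = (3*6^2 + 29) / (2*25) mod 43 = 38
x3 = s^2 - 2 x1 mod 43 = 38^2 - 2*6 = 13
y3 = s (x1 - x3) - y1 mod 43 = 38 * (6 - 13) - 25 = 10

2P = (13, 10)


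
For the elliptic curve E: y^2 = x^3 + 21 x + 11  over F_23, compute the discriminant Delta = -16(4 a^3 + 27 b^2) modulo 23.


4 a^3 + 27 b^2 = 4*21^3 + 27*11^2 = 37044 + 3267 = 40311
Delta = -16 * (40311) = -644976
Delta mod 23 = 13

Delta = 13 (mod 23)


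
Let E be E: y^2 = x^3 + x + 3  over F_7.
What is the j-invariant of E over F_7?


Delta = -16(4 a^3 + 27 b^2) mod 7 = 3
-1728 * (4 a)^3 = -1728 * (4*1)^3 mod 7 = 1
j = 1 * 3^(-1) mod 7 = 5

j = 5 (mod 7)


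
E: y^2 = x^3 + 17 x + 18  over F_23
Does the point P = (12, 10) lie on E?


Check whether y^2 = x^3 + 17 x + 18 (mod 23) for (x, y) = (12, 10).
LHS: y^2 = 10^2 mod 23 = 8
RHS: x^3 + 17 x + 18 = 12^3 + 17*12 + 18 mod 23 = 18
LHS != RHS

No, not on the curve


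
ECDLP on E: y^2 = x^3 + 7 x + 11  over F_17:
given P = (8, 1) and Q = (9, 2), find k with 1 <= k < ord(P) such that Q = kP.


Enumerate multiples of P until we hit Q = (9, 2):
  1P = (8, 1)
  2P = (3, 12)
  3P = (2, 13)
  4P = (11, 5)
  5P = (13, 15)
  6P = (12, 15)
  7P = (5, 1)
  8P = (4, 16)
  9P = (1, 11)
  10P = (9, 15)
  11P = (9, 2)
Match found at i = 11.

k = 11


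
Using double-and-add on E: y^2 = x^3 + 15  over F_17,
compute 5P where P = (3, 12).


k = 5 = 101_2 (binary, LSB first: 101)
Double-and-add from P = (3, 12):
  bit 0 = 1: acc = O + (3, 12) = (3, 12)
  bit 1 = 0: acc unchanged = (3, 12)
  bit 2 = 1: acc = (3, 12) + (9, 8) = (13, 6)

5P = (13, 6)


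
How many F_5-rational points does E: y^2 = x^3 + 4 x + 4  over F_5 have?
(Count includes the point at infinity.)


For each x in F_5, count y with y^2 = x^3 + 4 x + 4 mod 5:
  x = 0: RHS = 4, y in [2, 3]  -> 2 point(s)
  x = 1: RHS = 4, y in [2, 3]  -> 2 point(s)
  x = 2: RHS = 0, y in [0]  -> 1 point(s)
  x = 4: RHS = 4, y in [2, 3]  -> 2 point(s)
Affine points: 7. Add the point at infinity: total = 8.

#E(F_5) = 8


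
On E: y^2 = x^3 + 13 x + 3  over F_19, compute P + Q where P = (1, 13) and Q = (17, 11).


P != Q, so use the chord formula.
s = (y2 - y1) / (x2 - x1) = (17) / (16) mod 19 = 7
x3 = s^2 - x1 - x2 mod 19 = 7^2 - 1 - 17 = 12
y3 = s (x1 - x3) - y1 mod 19 = 7 * (1 - 12) - 13 = 5

P + Q = (12, 5)


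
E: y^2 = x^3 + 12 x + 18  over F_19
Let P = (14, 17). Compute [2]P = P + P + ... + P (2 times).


k = 2 = 10_2 (binary, LSB first: 01)
Double-and-add from P = (14, 17):
  bit 0 = 0: acc unchanged = O
  bit 1 = 1: acc = O + (14, 2) = (14, 2)

2P = (14, 2)


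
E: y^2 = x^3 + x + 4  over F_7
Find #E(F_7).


For each x in F_7, count y with y^2 = x^3 + 1 x + 4 mod 7:
  x = 0: RHS = 4, y in [2, 5]  -> 2 point(s)
  x = 2: RHS = 0, y in [0]  -> 1 point(s)
  x = 4: RHS = 2, y in [3, 4]  -> 2 point(s)
  x = 5: RHS = 1, y in [1, 6]  -> 2 point(s)
  x = 6: RHS = 2, y in [3, 4]  -> 2 point(s)
Affine points: 9. Add the point at infinity: total = 10.

#E(F_7) = 10


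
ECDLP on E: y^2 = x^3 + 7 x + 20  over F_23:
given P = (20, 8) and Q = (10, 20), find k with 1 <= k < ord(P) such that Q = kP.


Enumerate multiples of P until we hit Q = (10, 20):
  1P = (20, 8)
  2P = (8, 6)
  3P = (11, 5)
  4P = (10, 3)
  5P = (22, 14)
  6P = (13, 13)
  7P = (6, 5)
  8P = (15, 21)
  9P = (15, 2)
  10P = (6, 18)
  11P = (13, 10)
  12P = (22, 9)
  13P = (10, 20)
Match found at i = 13.

k = 13


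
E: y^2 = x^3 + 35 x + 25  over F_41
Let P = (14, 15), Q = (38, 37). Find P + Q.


P != Q, so use the chord formula.
s = (y2 - y1) / (x2 - x1) = (22) / (24) mod 41 = 18
x3 = s^2 - x1 - x2 mod 41 = 18^2 - 14 - 38 = 26
y3 = s (x1 - x3) - y1 mod 41 = 18 * (14 - 26) - 15 = 15

P + Q = (26, 15)


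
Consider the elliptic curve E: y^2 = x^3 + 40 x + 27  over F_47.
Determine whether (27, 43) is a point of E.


Check whether y^2 = x^3 + 40 x + 27 (mod 47) for (x, y) = (27, 43).
LHS: y^2 = 43^2 mod 47 = 16
RHS: x^3 + 40 x + 27 = 27^3 + 40*27 + 27 mod 47 = 16
LHS = RHS

Yes, on the curve


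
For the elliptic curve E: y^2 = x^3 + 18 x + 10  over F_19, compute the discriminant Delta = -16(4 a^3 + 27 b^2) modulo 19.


4 a^3 + 27 b^2 = 4*18^3 + 27*10^2 = 23328 + 2700 = 26028
Delta = -16 * (26028) = -416448
Delta mod 19 = 13

Delta = 13 (mod 19)


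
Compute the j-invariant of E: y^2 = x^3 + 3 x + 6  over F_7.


Delta = -16(4 a^3 + 27 b^2) mod 7 = 3
-1728 * (4 a)^3 = -1728 * (4*3)^3 mod 7 = 6
j = 6 * 3^(-1) mod 7 = 2

j = 2 (mod 7)


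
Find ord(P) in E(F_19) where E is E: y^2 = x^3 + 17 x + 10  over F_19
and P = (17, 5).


Compute successive multiples of P until we hit O:
  1P = (17, 5)
  2P = (5, 7)
  3P = (6, 9)
  4P = (1, 3)
  5P = (12, 17)
  6P = (14, 3)
  7P = (18, 7)
  8P = (7, 15)
  ... (continuing to 21P)
  21P = O

ord(P) = 21


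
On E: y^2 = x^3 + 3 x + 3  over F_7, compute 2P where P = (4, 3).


Doubling: s = (3 x1^2 + a) / (2 y1)
s = (3*4^2 + 3) / (2*3) mod 7 = 5
x3 = s^2 - 2 x1 mod 7 = 5^2 - 2*4 = 3
y3 = s (x1 - x3) - y1 mod 7 = 5 * (4 - 3) - 3 = 2

2P = (3, 2)


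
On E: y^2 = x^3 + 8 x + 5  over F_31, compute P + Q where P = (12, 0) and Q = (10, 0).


P != Q, so use the chord formula.
s = (y2 - y1) / (x2 - x1) = (0) / (29) mod 31 = 0
x3 = s^2 - x1 - x2 mod 31 = 0^2 - 12 - 10 = 9
y3 = s (x1 - x3) - y1 mod 31 = 0 * (12 - 9) - 0 = 0

P + Q = (9, 0)


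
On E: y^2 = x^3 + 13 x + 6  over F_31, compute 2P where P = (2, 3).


Doubling: s = (3 x1^2 + a) / (2 y1)
s = (3*2^2 + 13) / (2*3) mod 31 = 30
x3 = s^2 - 2 x1 mod 31 = 30^2 - 2*2 = 28
y3 = s (x1 - x3) - y1 mod 31 = 30 * (2 - 28) - 3 = 23

2P = (28, 23)


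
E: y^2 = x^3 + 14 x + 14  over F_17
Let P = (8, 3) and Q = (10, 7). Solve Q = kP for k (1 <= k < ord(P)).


Enumerate multiples of P until we hit Q = (10, 7):
  1P = (8, 3)
  2P = (3, 10)
  3P = (10, 10)
  4P = (7, 9)
  5P = (4, 7)
  6P = (6, 12)
  7P = (2, 4)
  8P = (16, 4)
  9P = (14, 9)
  10P = (13, 9)
  11P = (9, 6)
  12P = (9, 11)
  13P = (13, 8)
  14P = (14, 8)
  15P = (16, 13)
  16P = (2, 13)
  17P = (6, 5)
  18P = (4, 10)
  19P = (7, 8)
  20P = (10, 7)
Match found at i = 20.

k = 20


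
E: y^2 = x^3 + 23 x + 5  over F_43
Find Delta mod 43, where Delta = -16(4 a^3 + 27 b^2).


4 a^3 + 27 b^2 = 4*23^3 + 27*5^2 = 48668 + 675 = 49343
Delta = -16 * (49343) = -789488
Delta mod 43 = 35

Delta = 35 (mod 43)


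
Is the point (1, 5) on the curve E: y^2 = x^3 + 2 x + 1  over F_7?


Check whether y^2 = x^3 + 2 x + 1 (mod 7) for (x, y) = (1, 5).
LHS: y^2 = 5^2 mod 7 = 4
RHS: x^3 + 2 x + 1 = 1^3 + 2*1 + 1 mod 7 = 4
LHS = RHS

Yes, on the curve


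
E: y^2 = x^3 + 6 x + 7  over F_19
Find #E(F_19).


For each x in F_19, count y with y^2 = x^3 + 6 x + 7 mod 19:
  x = 0: RHS = 7, y in [8, 11]  -> 2 point(s)
  x = 4: RHS = 0, y in [0]  -> 1 point(s)
  x = 8: RHS = 16, y in [4, 15]  -> 2 point(s)
  x = 9: RHS = 11, y in [7, 12]  -> 2 point(s)
  x = 11: RHS = 17, y in [6, 13]  -> 2 point(s)
  x = 14: RHS = 4, y in [2, 17]  -> 2 point(s)
  x = 16: RHS = 0, y in [0]  -> 1 point(s)
  x = 17: RHS = 6, y in [5, 14]  -> 2 point(s)
  x = 18: RHS = 0, y in [0]  -> 1 point(s)
Affine points: 15. Add the point at infinity: total = 16.

#E(F_19) = 16


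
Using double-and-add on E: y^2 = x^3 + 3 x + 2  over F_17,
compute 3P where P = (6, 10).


k = 3 = 11_2 (binary, LSB first: 11)
Double-and-add from P = (6, 10):
  bit 0 = 1: acc = O + (6, 10) = (6, 10)
  bit 1 = 1: acc = (6, 10) + (14, 0) = (6, 7)

3P = (6, 7)


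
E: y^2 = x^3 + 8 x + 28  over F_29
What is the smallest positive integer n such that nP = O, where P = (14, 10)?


Compute successive multiples of P until we hit O:
  1P = (14, 10)
  2P = (26, 21)
  3P = (13, 3)
  4P = (22, 21)
  5P = (18, 28)
  6P = (10, 8)
  7P = (27, 27)
  8P = (23, 5)
  ... (continuing to 25P)
  25P = O

ord(P) = 25
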